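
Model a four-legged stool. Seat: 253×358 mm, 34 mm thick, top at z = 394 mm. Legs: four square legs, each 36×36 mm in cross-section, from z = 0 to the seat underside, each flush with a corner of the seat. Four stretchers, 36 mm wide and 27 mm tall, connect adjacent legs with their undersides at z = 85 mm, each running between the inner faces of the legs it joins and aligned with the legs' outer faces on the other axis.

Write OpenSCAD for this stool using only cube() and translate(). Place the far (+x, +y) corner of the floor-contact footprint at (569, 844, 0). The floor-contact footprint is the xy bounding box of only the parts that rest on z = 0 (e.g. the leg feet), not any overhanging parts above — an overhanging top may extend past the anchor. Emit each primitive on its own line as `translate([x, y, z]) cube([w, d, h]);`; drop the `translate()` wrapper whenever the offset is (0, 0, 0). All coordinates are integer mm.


translate([316, 486, 360]) cube([253, 358, 34]);
translate([316, 486, 0]) cube([36, 36, 360]);
translate([533, 486, 0]) cube([36, 36, 360]);
translate([316, 808, 0]) cube([36, 36, 360]);
translate([533, 808, 0]) cube([36, 36, 360]);
translate([352, 486, 85]) cube([181, 36, 27]);
translate([352, 808, 85]) cube([181, 36, 27]);
translate([316, 522, 85]) cube([36, 286, 27]);
translate([533, 522, 85]) cube([36, 286, 27]);


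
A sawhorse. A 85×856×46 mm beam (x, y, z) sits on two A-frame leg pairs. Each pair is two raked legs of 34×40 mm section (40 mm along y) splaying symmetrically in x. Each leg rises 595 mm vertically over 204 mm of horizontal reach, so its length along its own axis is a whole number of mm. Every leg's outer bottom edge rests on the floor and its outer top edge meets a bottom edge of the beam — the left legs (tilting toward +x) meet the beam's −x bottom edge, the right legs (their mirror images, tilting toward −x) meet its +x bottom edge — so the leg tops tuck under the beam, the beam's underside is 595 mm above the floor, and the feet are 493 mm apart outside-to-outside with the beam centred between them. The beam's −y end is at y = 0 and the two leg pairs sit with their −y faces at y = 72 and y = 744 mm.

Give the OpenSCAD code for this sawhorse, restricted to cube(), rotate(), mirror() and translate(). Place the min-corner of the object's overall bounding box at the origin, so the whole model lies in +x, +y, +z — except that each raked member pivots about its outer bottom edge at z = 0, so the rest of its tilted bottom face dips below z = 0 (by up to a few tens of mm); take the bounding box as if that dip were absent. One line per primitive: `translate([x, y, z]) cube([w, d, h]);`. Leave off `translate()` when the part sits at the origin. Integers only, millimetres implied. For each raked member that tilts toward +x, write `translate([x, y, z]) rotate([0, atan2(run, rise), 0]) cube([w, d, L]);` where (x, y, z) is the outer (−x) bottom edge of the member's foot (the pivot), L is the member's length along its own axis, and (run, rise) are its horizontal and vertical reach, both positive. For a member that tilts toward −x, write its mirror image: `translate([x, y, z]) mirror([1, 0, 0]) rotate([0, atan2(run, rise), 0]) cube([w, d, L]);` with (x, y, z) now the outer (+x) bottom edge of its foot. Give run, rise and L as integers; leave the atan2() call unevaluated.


translate([204, 0, 595]) cube([85, 856, 46]);
translate([0, 72, 0]) rotate([0, atan2(204, 595), 0]) cube([34, 40, 629]);
translate([493, 72, 0]) mirror([1, 0, 0]) rotate([0, atan2(204, 595), 0]) cube([34, 40, 629]);
translate([0, 744, 0]) rotate([0, atan2(204, 595), 0]) cube([34, 40, 629]);
translate([493, 744, 0]) mirror([1, 0, 0]) rotate([0, atan2(204, 595), 0]) cube([34, 40, 629]);


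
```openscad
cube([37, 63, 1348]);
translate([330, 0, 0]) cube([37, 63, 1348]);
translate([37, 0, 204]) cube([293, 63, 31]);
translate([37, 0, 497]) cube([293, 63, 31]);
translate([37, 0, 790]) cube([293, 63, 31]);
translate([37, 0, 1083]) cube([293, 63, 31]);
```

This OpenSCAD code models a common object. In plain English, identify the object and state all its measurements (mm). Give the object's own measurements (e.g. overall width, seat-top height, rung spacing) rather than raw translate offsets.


A straight ladder. Two 37×63 mm vertical rails, 1348 mm tall, stand 367 mm apart (outside-to-outside) with their front faces coplanar on the −y side. 4 rungs, each 63 mm deep and 31 mm tall, span between the inner faces of the rails, front faces flush with the rails. The lowest rung's underside is at z = 204 mm and rungs are spaced 293 mm apart (underside to underside).


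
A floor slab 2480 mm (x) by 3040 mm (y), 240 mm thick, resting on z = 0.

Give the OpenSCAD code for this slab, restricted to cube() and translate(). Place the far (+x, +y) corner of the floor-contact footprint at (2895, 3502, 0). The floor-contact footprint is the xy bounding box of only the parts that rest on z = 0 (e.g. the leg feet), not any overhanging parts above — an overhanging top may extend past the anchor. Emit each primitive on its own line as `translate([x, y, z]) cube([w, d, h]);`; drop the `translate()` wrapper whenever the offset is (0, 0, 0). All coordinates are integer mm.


translate([415, 462, 0]) cube([2480, 3040, 240]);


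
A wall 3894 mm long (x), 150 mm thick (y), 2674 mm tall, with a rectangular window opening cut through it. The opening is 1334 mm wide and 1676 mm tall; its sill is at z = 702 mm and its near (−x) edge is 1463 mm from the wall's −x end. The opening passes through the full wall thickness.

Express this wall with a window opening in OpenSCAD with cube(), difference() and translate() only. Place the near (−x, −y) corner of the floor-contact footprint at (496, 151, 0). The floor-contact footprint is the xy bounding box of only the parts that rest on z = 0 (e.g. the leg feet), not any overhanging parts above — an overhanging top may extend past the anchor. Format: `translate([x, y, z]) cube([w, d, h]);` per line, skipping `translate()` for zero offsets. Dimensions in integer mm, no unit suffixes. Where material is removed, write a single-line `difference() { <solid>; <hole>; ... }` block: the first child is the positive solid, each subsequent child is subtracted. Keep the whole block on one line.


difference() { translate([496, 151, 0]) cube([3894, 150, 2674]); translate([1959, 151, 702]) cube([1334, 150, 1676]); }


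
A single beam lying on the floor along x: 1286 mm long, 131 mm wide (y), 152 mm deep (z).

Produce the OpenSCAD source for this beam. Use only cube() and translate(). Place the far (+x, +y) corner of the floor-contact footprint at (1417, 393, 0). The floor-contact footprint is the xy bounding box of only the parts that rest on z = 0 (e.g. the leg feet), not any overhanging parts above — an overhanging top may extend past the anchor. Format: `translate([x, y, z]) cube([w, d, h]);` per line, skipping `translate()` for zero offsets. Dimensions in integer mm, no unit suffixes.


translate([131, 262, 0]) cube([1286, 131, 152]);


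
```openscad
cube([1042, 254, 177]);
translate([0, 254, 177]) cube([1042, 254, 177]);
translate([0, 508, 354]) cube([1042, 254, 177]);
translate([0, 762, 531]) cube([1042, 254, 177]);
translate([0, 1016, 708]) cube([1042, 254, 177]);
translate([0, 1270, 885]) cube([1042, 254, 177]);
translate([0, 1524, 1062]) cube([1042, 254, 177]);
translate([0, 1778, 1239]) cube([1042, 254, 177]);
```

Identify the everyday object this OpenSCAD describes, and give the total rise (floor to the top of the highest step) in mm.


A staircase. The total rise is 1416 mm.

8 identical blocks, each offset up and back from the previous — a staircase. Each step is 177 mm tall and there are 8 of them, so the total rise is 8 × 177 = 1416 mm.


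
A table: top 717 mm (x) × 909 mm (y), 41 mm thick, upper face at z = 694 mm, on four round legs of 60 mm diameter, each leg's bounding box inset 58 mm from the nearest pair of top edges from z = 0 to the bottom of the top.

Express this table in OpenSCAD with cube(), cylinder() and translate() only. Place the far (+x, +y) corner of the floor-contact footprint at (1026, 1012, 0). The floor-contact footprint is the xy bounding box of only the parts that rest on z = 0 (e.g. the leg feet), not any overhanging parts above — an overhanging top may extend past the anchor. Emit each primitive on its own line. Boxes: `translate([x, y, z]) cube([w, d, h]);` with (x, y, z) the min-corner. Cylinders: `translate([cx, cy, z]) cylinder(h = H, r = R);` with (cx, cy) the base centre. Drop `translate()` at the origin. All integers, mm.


translate([367, 161, 653]) cube([717, 909, 41]);
translate([455, 249, 0]) cylinder(h = 653, r = 30);
translate([996, 249, 0]) cylinder(h = 653, r = 30);
translate([455, 982, 0]) cylinder(h = 653, r = 30);
translate([996, 982, 0]) cylinder(h = 653, r = 30);


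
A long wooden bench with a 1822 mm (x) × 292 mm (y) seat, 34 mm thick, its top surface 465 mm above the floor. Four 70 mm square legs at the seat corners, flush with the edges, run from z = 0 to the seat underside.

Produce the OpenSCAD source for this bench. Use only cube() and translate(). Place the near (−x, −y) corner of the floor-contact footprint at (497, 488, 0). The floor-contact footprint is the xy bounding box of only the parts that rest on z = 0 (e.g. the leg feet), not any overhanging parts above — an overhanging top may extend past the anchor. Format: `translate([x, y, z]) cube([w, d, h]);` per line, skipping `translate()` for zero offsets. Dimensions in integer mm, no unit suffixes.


translate([497, 488, 431]) cube([1822, 292, 34]);
translate([497, 488, 0]) cube([70, 70, 431]);
translate([497, 710, 0]) cube([70, 70, 431]);
translate([2249, 488, 0]) cube([70, 70, 431]);
translate([2249, 710, 0]) cube([70, 70, 431]);


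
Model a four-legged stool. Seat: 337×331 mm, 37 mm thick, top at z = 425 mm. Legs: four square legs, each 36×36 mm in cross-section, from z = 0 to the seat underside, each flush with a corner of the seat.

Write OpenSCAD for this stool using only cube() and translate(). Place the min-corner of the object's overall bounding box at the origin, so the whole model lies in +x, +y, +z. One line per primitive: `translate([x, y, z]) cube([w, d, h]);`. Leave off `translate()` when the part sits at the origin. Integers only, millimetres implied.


translate([0, 0, 388]) cube([337, 331, 37]);
cube([36, 36, 388]);
translate([301, 0, 0]) cube([36, 36, 388]);
translate([0, 295, 0]) cube([36, 36, 388]);
translate([301, 295, 0]) cube([36, 36, 388]);


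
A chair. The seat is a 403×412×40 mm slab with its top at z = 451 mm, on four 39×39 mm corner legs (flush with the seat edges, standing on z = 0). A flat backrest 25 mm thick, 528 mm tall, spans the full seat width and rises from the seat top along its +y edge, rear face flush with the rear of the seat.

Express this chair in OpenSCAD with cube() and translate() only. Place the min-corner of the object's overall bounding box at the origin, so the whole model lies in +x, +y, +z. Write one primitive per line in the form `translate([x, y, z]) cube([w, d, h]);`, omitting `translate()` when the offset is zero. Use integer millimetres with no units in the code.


// leg_h = 451 - 40 = 411
translate([0, 0, 411]) cube([403, 412, 40]);
cube([39, 39, 411]);
translate([364, 0, 0]) cube([39, 39, 411]);
translate([0, 373, 0]) cube([39, 39, 411]);
translate([364, 373, 0]) cube([39, 39, 411]);
translate([0, 387, 451]) cube([403, 25, 528]);


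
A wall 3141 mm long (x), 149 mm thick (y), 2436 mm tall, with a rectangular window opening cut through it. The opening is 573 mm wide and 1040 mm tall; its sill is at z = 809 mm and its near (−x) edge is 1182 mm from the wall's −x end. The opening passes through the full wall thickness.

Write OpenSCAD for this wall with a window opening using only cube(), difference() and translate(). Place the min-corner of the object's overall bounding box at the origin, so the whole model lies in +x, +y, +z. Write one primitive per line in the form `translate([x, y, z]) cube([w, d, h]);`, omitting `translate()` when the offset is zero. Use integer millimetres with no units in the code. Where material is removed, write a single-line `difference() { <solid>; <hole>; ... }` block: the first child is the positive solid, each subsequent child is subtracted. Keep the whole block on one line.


difference() { cube([3141, 149, 2436]); translate([1182, 0, 809]) cube([573, 149, 1040]); }


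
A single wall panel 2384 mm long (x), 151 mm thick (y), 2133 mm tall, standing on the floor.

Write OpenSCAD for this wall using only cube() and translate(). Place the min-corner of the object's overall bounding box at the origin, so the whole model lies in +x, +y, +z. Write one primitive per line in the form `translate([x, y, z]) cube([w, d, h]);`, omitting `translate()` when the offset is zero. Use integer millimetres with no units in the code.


cube([2384, 151, 2133]);


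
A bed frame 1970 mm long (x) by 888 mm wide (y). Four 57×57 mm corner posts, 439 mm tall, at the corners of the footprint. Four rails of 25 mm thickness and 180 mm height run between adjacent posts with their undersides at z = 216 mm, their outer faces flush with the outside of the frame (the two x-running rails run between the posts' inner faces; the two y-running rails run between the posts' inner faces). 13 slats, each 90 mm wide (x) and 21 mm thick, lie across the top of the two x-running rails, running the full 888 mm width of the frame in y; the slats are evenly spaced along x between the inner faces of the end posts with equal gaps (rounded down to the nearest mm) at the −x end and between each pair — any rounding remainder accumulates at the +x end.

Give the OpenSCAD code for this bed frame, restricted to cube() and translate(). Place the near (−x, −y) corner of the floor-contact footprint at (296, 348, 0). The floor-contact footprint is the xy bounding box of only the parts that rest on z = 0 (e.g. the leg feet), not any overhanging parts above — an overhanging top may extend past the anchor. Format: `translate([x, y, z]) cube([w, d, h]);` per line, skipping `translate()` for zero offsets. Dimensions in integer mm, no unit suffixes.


// slat z = rail_z + rail_h = 216 + 180 = 396
// slat gap = ⌊(1856 − 13·90) / 14⌋ = 49
translate([296, 348, 0]) cube([57, 57, 439]);
translate([296, 1179, 0]) cube([57, 57, 439]);
translate([2209, 348, 0]) cube([57, 57, 439]);
translate([2209, 1179, 0]) cube([57, 57, 439]);
translate([353, 348, 216]) cube([1856, 25, 180]);
translate([353, 1211, 216]) cube([1856, 25, 180]);
translate([296, 405, 216]) cube([25, 774, 180]);
translate([2241, 405, 216]) cube([25, 774, 180]);
translate([402, 348, 396]) cube([90, 888, 21]);
translate([541, 348, 396]) cube([90, 888, 21]);
translate([680, 348, 396]) cube([90, 888, 21]);
translate([819, 348, 396]) cube([90, 888, 21]);
translate([958, 348, 396]) cube([90, 888, 21]);
translate([1097, 348, 396]) cube([90, 888, 21]);
translate([1236, 348, 396]) cube([90, 888, 21]);
translate([1375, 348, 396]) cube([90, 888, 21]);
translate([1514, 348, 396]) cube([90, 888, 21]);
translate([1653, 348, 396]) cube([90, 888, 21]);
translate([1792, 348, 396]) cube([90, 888, 21]);
translate([1931, 348, 396]) cube([90, 888, 21]);
translate([2070, 348, 396]) cube([90, 888, 21]);


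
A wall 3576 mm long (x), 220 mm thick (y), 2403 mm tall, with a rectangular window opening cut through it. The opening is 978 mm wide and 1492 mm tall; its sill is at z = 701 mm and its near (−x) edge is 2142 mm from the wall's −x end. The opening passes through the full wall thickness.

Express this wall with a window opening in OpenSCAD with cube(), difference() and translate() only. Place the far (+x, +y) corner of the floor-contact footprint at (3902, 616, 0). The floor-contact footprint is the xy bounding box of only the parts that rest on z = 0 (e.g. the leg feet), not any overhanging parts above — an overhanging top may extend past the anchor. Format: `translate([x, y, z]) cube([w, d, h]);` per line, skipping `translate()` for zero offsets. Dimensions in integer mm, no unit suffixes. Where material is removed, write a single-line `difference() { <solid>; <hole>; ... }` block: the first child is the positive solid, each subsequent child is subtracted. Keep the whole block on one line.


difference() { translate([326, 396, 0]) cube([3576, 220, 2403]); translate([2468, 396, 701]) cube([978, 220, 1492]); }


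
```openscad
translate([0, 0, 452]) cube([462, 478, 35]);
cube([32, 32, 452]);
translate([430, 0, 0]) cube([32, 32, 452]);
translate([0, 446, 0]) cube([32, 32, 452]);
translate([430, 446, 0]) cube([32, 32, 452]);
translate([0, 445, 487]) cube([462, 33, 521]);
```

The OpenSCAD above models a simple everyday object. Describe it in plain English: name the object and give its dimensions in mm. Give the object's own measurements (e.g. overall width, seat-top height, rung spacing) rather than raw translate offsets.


A chair. The seat is a 462×478×35 mm slab with its top at z = 487 mm, on four 32×32 mm corner legs (flush with the seat edges, standing on z = 0). A flat backrest 33 mm thick, 521 mm tall, spans the full seat width and rises from the seat top along its +y edge, rear face flush with the rear of the seat.


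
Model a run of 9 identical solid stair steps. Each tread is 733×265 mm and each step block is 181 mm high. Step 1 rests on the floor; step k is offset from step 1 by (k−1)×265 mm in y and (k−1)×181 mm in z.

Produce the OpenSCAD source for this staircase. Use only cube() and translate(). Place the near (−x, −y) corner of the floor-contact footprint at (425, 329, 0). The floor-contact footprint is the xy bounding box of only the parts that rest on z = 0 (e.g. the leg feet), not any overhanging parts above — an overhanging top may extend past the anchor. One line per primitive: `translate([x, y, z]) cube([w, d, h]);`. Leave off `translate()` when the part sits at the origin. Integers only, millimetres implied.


translate([425, 329, 0]) cube([733, 265, 181]);
translate([425, 594, 181]) cube([733, 265, 181]);
translate([425, 859, 362]) cube([733, 265, 181]);
translate([425, 1124, 543]) cube([733, 265, 181]);
translate([425, 1389, 724]) cube([733, 265, 181]);
translate([425, 1654, 905]) cube([733, 265, 181]);
translate([425, 1919, 1086]) cube([733, 265, 181]);
translate([425, 2184, 1267]) cube([733, 265, 181]);
translate([425, 2449, 1448]) cube([733, 265, 181]);


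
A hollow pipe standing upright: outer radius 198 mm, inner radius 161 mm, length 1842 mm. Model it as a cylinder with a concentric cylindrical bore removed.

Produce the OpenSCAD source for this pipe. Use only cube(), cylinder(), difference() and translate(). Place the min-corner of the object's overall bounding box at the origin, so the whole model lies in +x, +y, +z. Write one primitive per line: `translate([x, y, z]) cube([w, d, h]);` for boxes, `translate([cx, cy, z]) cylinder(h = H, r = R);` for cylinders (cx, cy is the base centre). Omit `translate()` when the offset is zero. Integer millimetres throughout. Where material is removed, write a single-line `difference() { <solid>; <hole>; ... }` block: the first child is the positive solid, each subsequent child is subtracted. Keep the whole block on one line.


difference() { translate([198, 198, 0]) cylinder(h = 1842, r = 198); translate([198, 198, 0]) cylinder(h = 1842, r = 161); }


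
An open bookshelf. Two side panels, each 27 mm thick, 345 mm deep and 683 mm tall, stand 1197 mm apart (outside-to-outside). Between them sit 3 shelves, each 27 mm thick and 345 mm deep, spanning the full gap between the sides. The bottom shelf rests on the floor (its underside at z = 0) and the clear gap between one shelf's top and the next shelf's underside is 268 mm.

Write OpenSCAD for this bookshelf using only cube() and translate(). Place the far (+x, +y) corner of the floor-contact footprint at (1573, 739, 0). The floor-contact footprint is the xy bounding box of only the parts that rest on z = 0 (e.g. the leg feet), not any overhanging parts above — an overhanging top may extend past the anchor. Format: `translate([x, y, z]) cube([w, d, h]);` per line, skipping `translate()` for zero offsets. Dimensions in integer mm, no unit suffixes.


translate([376, 394, 0]) cube([27, 345, 683]);
translate([1546, 394, 0]) cube([27, 345, 683]);
translate([403, 394, 0]) cube([1143, 345, 27]);
translate([403, 394, 295]) cube([1143, 345, 27]);
translate([403, 394, 590]) cube([1143, 345, 27]);


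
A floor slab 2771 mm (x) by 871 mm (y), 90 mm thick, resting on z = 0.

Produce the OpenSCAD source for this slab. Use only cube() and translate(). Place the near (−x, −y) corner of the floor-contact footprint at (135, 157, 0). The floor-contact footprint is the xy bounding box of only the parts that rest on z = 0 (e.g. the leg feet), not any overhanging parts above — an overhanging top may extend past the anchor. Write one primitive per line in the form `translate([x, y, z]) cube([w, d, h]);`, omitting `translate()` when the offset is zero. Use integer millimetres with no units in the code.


translate([135, 157, 0]) cube([2771, 871, 90]);


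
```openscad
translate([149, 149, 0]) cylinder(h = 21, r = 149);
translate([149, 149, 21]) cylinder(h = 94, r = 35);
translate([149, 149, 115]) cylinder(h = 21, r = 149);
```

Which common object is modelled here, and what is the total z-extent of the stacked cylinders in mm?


A spool. The overall height is 136 mm.

Three coaxial cylinders, large–small–large — a spool. Two 21 mm flanges and a 94 mm core give 21 + 94 + 21 = 136 mm.


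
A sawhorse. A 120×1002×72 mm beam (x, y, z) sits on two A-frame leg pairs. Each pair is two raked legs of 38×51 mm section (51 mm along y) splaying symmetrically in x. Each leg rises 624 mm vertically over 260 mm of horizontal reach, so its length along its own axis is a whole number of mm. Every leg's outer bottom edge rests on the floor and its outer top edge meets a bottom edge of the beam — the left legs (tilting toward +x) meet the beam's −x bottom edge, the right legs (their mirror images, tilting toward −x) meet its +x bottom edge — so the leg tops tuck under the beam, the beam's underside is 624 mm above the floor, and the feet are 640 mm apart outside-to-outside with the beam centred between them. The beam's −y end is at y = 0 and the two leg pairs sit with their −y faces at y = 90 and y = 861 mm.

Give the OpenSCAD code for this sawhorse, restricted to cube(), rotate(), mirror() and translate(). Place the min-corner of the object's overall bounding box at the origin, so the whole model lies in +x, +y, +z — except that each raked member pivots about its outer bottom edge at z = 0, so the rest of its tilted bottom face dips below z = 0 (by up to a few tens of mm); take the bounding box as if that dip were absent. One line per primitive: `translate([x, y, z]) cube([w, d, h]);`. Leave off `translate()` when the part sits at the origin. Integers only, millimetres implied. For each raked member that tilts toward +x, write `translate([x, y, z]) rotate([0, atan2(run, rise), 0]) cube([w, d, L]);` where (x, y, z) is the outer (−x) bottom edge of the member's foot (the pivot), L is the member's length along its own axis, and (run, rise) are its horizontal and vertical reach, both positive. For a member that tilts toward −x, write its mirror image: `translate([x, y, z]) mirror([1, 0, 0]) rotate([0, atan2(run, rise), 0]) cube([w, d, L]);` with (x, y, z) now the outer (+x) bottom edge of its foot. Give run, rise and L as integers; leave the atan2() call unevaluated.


translate([260, 0, 624]) cube([120, 1002, 72]);
translate([0, 90, 0]) rotate([0, atan2(260, 624), 0]) cube([38, 51, 676]);
translate([640, 90, 0]) mirror([1, 0, 0]) rotate([0, atan2(260, 624), 0]) cube([38, 51, 676]);
translate([0, 861, 0]) rotate([0, atan2(260, 624), 0]) cube([38, 51, 676]);
translate([640, 861, 0]) mirror([1, 0, 0]) rotate([0, atan2(260, 624), 0]) cube([38, 51, 676]);


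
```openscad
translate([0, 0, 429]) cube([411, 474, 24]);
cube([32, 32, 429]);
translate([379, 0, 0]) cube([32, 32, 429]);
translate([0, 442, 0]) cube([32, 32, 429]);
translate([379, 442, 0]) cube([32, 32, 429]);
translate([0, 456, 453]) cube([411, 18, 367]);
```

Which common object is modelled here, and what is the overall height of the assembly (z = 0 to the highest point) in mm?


A chair. The overall height is 820 mm.

A slab on four corner posts with a tall panel at the back — a chair. The seat slab sits at z = 429 with thickness 24, and the 367 mm backrest starts at the seat top, so the overall height is 429 + 24 + 367 = 820 mm.


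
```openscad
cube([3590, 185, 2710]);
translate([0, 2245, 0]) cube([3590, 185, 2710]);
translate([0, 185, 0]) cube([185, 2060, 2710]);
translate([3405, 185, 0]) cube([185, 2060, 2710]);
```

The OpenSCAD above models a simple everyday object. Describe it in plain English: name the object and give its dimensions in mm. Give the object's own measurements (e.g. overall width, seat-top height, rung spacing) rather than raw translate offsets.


The wall frame of a small rectangular building: four walls, each 2710 mm tall and 185 mm thick, enclosing a footprint 3590 mm (x) by 2430 mm (y) outside-to-outside, with no floor or roof. The front and back walls (the −y and +y sides) span the full width; the two side walls fit between them.


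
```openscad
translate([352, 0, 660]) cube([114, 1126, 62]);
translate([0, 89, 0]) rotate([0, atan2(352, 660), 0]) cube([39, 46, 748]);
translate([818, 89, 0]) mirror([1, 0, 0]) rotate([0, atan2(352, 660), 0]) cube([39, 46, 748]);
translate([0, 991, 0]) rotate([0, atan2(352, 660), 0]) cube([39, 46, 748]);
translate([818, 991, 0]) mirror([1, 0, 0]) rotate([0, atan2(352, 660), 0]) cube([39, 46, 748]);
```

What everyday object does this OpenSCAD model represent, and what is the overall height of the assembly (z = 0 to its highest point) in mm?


A sawhorse. The overall height is 722 mm.

A beam across two mirrored pairs of raked legs — a sawhorse. The beam's underside is at z = 660 (matching the legs' vertical rise in atan2(352, 660)) and the beam is 62 mm tall, so its top is at 660 + 62 = 722 mm. The raked legs top out at the beam's underside, so that is the highest point.


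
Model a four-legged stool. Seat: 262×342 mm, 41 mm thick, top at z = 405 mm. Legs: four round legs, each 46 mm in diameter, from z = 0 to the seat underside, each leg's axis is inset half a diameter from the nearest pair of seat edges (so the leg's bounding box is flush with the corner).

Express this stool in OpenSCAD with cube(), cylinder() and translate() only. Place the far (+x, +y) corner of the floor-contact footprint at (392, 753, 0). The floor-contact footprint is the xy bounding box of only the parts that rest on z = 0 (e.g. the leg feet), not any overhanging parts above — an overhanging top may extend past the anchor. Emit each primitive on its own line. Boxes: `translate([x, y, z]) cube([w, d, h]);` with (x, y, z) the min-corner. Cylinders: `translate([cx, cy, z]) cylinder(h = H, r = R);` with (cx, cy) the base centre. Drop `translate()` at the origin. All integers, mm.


// leg_h = 405 - 41 = 364
translate([130, 411, 364]) cube([262, 342, 41]);
translate([153, 434, 0]) cylinder(h = 364, r = 23);
translate([369, 434, 0]) cylinder(h = 364, r = 23);
translate([153, 730, 0]) cylinder(h = 364, r = 23);
translate([369, 730, 0]) cylinder(h = 364, r = 23);


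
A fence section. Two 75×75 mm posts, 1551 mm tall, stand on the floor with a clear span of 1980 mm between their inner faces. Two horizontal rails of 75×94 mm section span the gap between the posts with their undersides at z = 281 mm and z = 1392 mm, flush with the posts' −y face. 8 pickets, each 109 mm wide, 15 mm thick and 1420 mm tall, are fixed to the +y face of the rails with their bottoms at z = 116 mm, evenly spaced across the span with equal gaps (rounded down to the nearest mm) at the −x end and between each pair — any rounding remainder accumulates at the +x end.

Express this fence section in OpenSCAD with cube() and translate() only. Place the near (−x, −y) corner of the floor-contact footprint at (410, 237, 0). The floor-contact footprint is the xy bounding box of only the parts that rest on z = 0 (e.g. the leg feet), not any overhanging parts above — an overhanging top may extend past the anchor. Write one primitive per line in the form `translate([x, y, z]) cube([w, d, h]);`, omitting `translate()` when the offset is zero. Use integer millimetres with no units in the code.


translate([410, 237, 0]) cube([75, 75, 1551]);
translate([2465, 237, 0]) cube([75, 75, 1551]);
translate([485, 237, 281]) cube([1980, 75, 94]);
translate([485, 237, 1392]) cube([1980, 75, 94]);
translate([608, 312, 116]) cube([109, 15, 1420]);
translate([840, 312, 116]) cube([109, 15, 1420]);
translate([1072, 312, 116]) cube([109, 15, 1420]);
translate([1304, 312, 116]) cube([109, 15, 1420]);
translate([1536, 312, 116]) cube([109, 15, 1420]);
translate([1768, 312, 116]) cube([109, 15, 1420]);
translate([2000, 312, 116]) cube([109, 15, 1420]);
translate([2232, 312, 116]) cube([109, 15, 1420]);


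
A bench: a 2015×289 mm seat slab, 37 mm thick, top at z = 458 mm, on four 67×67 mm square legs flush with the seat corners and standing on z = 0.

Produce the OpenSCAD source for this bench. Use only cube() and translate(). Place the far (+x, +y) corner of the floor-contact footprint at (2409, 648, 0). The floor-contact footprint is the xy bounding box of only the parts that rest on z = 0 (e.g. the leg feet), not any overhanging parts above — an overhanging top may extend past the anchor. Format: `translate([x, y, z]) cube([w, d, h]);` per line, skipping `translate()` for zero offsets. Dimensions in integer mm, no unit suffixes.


translate([394, 359, 421]) cube([2015, 289, 37]);
translate([394, 359, 0]) cube([67, 67, 421]);
translate([394, 581, 0]) cube([67, 67, 421]);
translate([2342, 359, 0]) cube([67, 67, 421]);
translate([2342, 581, 0]) cube([67, 67, 421]);


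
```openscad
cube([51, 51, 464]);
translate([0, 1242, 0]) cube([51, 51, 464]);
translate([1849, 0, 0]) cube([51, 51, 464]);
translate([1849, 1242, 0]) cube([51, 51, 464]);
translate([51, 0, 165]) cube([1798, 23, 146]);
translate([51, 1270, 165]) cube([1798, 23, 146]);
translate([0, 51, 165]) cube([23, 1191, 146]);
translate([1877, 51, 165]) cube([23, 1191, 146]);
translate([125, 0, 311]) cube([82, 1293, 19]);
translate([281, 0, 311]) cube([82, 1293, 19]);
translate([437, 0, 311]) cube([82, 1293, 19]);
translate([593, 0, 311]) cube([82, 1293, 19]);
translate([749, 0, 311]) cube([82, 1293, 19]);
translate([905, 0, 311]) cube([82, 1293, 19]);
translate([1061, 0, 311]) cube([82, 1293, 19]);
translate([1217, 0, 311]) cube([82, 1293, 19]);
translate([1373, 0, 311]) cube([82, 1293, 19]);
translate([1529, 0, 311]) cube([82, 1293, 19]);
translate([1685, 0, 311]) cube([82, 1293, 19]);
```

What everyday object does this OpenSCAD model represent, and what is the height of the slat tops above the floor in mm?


A bed frame. The slat-top height is 330 mm.

Four posts, four rails, and a row of slats — a bed frame. Slats sit on the rails at z = 165 + 146 = 311; with slat thickness 19, the top is 330 mm.


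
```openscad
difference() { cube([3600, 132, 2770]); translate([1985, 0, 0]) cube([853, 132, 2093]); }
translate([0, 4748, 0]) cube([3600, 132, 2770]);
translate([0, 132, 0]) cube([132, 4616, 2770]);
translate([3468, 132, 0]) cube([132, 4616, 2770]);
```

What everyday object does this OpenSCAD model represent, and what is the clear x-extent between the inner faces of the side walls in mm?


A single room. The interior width is 3336 mm.

Four walls enclosing a rectangle with a door in the front wall — a room. Outside width 3600 minus two 132 mm walls gives 3336 mm.


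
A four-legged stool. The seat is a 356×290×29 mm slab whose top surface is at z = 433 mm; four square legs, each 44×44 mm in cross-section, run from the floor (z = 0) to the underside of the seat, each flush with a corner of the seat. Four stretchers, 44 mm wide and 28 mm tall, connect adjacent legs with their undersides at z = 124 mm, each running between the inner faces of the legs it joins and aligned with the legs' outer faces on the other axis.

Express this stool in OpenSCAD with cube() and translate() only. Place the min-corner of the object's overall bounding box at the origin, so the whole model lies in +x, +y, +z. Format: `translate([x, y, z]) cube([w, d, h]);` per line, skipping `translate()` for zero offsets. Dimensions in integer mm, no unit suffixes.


translate([0, 0, 404]) cube([356, 290, 29]);
cube([44, 44, 404]);
translate([312, 0, 0]) cube([44, 44, 404]);
translate([0, 246, 0]) cube([44, 44, 404]);
translate([312, 246, 0]) cube([44, 44, 404]);
translate([44, 0, 124]) cube([268, 44, 28]);
translate([44, 246, 124]) cube([268, 44, 28]);
translate([0, 44, 124]) cube([44, 202, 28]);
translate([312, 44, 124]) cube([44, 202, 28]);


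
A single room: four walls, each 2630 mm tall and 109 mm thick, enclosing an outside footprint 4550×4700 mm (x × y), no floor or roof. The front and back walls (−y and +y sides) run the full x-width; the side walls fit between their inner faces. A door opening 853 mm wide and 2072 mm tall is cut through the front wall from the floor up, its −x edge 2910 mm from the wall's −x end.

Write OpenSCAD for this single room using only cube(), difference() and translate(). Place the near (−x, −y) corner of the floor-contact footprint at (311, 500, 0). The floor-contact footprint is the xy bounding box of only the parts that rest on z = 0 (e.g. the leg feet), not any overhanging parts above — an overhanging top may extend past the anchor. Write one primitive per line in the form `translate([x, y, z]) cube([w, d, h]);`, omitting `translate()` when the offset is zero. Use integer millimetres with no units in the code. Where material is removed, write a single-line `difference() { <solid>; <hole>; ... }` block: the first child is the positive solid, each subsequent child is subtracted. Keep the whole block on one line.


difference() { translate([311, 500, 0]) cube([4550, 109, 2630]); translate([3221, 500, 0]) cube([853, 109, 2072]); }
translate([311, 5091, 0]) cube([4550, 109, 2630]);
translate([311, 609, 0]) cube([109, 4482, 2630]);
translate([4752, 609, 0]) cube([109, 4482, 2630]);


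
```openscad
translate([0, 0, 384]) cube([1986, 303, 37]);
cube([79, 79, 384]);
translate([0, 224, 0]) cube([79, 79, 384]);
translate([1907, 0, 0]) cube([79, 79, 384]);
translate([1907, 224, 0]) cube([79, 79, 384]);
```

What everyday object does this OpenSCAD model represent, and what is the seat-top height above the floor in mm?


A bench. The seat-top height is 421 mm.

A long slab on four corner posts — a bench. The slab sits at z = 384 with thickness 37, so the top is 384 + 37 = 421 mm.


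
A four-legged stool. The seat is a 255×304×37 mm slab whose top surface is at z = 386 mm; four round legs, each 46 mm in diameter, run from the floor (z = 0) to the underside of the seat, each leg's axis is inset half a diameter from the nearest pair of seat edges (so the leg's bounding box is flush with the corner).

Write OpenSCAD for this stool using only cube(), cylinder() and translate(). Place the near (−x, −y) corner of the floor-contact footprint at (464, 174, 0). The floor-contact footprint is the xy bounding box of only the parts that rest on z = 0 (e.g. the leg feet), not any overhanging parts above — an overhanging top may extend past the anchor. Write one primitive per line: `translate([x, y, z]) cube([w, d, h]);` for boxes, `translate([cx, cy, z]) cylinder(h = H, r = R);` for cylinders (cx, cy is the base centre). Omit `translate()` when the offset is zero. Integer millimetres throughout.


// leg_h = 386 - 37 = 349
translate([464, 174, 349]) cube([255, 304, 37]);
translate([487, 197, 0]) cylinder(h = 349, r = 23);
translate([696, 197, 0]) cylinder(h = 349, r = 23);
translate([487, 455, 0]) cylinder(h = 349, r = 23);
translate([696, 455, 0]) cylinder(h = 349, r = 23);


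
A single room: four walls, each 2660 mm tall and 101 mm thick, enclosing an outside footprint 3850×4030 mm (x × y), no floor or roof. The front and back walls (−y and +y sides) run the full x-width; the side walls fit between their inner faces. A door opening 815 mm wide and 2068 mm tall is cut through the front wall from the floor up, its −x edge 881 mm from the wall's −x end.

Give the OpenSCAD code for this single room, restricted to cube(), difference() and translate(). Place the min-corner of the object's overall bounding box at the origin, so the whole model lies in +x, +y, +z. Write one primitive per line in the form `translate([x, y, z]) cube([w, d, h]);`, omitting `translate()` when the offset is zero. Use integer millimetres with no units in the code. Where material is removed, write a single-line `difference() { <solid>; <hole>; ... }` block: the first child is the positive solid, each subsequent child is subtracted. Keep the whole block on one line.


difference() { cube([3850, 101, 2660]); translate([881, 0, 0]) cube([815, 101, 2068]); }
translate([0, 3929, 0]) cube([3850, 101, 2660]);
translate([0, 101, 0]) cube([101, 3828, 2660]);
translate([3749, 101, 0]) cube([101, 3828, 2660]);


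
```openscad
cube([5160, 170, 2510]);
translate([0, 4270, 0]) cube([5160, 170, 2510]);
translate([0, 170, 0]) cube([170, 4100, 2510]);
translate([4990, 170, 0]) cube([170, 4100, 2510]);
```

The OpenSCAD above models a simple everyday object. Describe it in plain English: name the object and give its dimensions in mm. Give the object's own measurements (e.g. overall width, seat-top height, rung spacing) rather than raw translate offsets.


The wall frame of a small rectangular building: four walls, each 2510 mm tall and 170 mm thick, enclosing a footprint 5160 mm (x) by 4440 mm (y) outside-to-outside, with no floor or roof. The front and back walls (the −y and +y sides) span the full width; the two side walls fit between them.


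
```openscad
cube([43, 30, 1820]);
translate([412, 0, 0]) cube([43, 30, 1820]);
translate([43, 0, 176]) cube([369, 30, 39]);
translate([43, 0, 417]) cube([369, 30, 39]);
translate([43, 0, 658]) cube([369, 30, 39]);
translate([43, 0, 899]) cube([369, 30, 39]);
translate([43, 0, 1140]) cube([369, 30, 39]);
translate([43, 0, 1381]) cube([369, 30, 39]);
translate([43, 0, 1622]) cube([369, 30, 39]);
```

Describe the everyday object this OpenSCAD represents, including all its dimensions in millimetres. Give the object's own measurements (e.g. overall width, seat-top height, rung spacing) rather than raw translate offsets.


A straight ladder. Two 43×30 mm vertical rails, 1820 mm tall, stand 455 mm apart (outside-to-outside) with their front faces coplanar on the −y side. 7 rungs, each 30 mm deep and 39 mm tall, span between the inner faces of the rails, front faces flush with the rails. The lowest rung's underside is at z = 176 mm and rungs are spaced 241 mm apart (underside to underside).


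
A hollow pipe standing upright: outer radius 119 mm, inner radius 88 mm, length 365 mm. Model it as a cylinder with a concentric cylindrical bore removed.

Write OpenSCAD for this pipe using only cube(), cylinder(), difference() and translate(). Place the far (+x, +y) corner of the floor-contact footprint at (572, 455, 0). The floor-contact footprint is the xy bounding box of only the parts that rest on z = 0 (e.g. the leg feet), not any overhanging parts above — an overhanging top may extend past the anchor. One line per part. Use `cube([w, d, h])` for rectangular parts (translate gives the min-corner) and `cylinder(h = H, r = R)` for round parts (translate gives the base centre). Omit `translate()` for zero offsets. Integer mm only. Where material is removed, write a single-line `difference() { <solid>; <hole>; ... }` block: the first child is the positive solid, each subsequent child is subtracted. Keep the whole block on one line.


difference() { translate([453, 336, 0]) cylinder(h = 365, r = 119); translate([453, 336, 0]) cylinder(h = 365, r = 88); }


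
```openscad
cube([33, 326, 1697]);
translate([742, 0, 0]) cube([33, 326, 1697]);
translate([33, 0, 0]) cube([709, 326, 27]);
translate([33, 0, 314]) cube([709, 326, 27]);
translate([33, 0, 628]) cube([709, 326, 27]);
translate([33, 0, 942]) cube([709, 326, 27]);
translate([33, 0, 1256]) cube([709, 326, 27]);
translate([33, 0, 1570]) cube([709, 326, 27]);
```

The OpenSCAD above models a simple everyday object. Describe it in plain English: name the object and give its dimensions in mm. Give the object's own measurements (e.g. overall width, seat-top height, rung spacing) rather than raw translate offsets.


An open bookshelf. Two side panels, each 33 mm thick, 326 mm deep and 1697 mm tall, stand 775 mm apart (outside-to-outside). Between them sit 6 shelves, each 27 mm thick and 326 mm deep, spanning the full gap between the sides. The bottom shelf rests on the floor (its underside at z = 0) and the clear gap between one shelf's top and the next shelf's underside is 287 mm.
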